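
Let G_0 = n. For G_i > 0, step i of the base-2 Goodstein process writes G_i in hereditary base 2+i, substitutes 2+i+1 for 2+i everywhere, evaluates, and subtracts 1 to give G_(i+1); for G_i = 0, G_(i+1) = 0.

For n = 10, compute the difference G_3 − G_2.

G_0 = 10. HB_2(10) = 2^(2 + 1) + 2. Bump = 84. G_1 = 83.
G_1 = 83. HB_3(83) = 3^(3 + 1) + 2. Bump = 1026. G_2 = 1025.
G_2 = 1025. HB_4(1025) = 4^(4 + 1) + 1. Bump = 15626. G_3 = 15625.

14600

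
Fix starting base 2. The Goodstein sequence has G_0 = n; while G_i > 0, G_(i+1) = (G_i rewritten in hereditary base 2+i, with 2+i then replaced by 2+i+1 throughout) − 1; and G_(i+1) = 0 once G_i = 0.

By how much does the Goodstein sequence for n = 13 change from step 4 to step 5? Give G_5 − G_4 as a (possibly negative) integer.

13 —HB2→ 2^(2 + 1) + 2^2 + 1 —bump→ 3^(3 + 1) + 3^3 + 1 = 109 —(−1)→ 108
108 —HB3→ 3^(3 + 1) + 3^3 —bump→ 4^(4 + 1) + 4^4 = 1280 —(−1)→ 1279
1279 —HB4→ 4^(4 + 1) + 3·4^3 + 3·4^2 + 3·4 + 3 —bump→ 5^(5 + 1) + 3·5^3 + 3·5^2 + 3·5 + 3 = 16093 —(−1)→ 16092
16092 —HB5→ 5^(5 + 1) + 3·5^3 + 3·5^2 + 3·5 + 2 —bump→ 6^(6 + 1) + 3·6^3 + 3·6^2 + 3·6 + 2 = 280712 —(−1)→ 280711
280711 —HB6→ 6^(6 + 1) + 3·6^3 + 3·6^2 + 3·6 + 1 —bump→ 7^(7 + 1) + 3·7^3 + 3·7^2 + 3·7 + 1 = 5765999 —(−1)→ 5765998

5485287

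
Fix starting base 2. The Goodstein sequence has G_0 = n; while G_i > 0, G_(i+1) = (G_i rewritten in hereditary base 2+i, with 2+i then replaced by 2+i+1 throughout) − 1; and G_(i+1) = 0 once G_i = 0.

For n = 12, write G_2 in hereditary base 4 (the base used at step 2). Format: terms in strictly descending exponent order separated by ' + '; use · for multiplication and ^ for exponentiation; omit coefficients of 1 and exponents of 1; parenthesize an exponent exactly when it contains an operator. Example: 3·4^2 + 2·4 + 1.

[0] 12 ≡ 2^(2 + 1) + 2^2 (base 2). Lift 3: 108. −1: 107.
[1] 107 ≡ 3^(3 + 1) + 2·3^2 + 2·3 + 2 (base 3). Lift 4: 1066. −1: 1065.
[2] 1065 ≡ 4^(4 + 1) + 2·4^2 + 2·4 + 1 (base 4). Lift 5: 15686. −1: 15685.

4^(4 + 1) + 2·4^2 + 2·4 + 1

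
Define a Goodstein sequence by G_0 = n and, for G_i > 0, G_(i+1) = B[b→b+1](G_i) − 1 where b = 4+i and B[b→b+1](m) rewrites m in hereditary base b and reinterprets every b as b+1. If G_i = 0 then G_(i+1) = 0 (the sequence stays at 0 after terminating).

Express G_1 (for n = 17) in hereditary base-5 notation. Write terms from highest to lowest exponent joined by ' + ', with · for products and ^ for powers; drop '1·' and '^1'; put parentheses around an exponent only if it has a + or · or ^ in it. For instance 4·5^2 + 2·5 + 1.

G_0 = 17. HB_4(17) = 4^2 + 1. Bump = 26. G_1 = 25.
G_1 = 25. HB_5(25) = 5^2. Bump = 36. G_2 = 35.

5^2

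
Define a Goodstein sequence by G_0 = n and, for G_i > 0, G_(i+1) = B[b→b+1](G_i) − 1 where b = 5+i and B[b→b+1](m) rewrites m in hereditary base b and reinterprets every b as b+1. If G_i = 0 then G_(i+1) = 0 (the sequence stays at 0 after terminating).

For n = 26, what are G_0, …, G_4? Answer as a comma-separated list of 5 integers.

26, 36, 48, 53, 58

26 —HB5→ 5^2 + 1 —bump→ 6^2 + 1 = 37 —(−1)→ 36
36 —HB6→ 6^2 —bump→ 7^2 = 49 —(−1)→ 48
48 —HB7→ 6·7 + 6 —bump→ 6·8 + 6 = 54 —(−1)→ 53
53 —HB8→ 6·8 + 5 —bump→ 6·9 + 5 = 59 —(−1)→ 58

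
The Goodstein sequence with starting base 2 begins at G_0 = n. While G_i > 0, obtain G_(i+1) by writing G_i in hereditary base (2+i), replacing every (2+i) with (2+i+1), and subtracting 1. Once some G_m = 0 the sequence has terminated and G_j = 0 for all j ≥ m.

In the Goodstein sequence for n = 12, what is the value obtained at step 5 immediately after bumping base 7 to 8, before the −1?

134217868

G_0=12  [base 2] 2^(2 + 1) + 2^2  →[2↦3]→  3^(3 + 1) + 3^3 = 108  −1 ⇒ G_1=107
G_1=107  [base 3] 3^(3 + 1) + 2·3^2 + 2·3 + 2  →[3↦4]→  4^(4 + 1) + 2·4^2 + 2·4 + 2 = 1066  −1 ⇒ G_2=1065
G_2=1065  [base 4] 4^(4 + 1) + 2·4^2 + 2·4 + 1  →[4↦5]→  5^(5 + 1) + 2·5^2 + 2·5 + 1 = 15686  −1 ⇒ G_3=15685
G_3=15685  [base 5] 5^(5 + 1) + 2·5^2 + 2·5  →[5↦6]→  6^(6 + 1) + 2·6^2 + 2·6 = 280020  −1 ⇒ G_4=280019
G_4=280019  [base 6] 6^(6 + 1) + 2·6^2 + 6 + 5  →[6↦7]→  7^(7 + 1) + 2·7^2 + 7 + 5 = 5764911  −1 ⇒ G_5=5764910
G_5=5764910  [base 7] 7^(7 + 1) + 2·7^2 + 7 + 4  →[7↦8]→  8^(8 + 1) + 2·8^2 + 8 + 4 = 134217868  −1 ⇒ G_6=134217867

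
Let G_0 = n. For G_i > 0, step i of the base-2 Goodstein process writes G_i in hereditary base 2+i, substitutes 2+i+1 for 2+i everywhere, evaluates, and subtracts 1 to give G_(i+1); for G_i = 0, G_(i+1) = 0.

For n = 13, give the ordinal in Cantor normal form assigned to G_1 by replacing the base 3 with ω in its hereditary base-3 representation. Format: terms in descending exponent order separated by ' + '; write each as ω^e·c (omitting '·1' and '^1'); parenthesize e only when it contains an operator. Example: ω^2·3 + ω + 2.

ω^(ω + 1) + ω^ω

step 0: 13 = 2^(2 + 1) + 2^2 + 1; sub 3 for 2: 3^(3 + 1) + 3^3 + 1; = 109; G_1 = 109−1 = 108
step 1: 108 = 3^(3 + 1) + 3^3; sub 4 for 3: 4^(4 + 1) + 4^4; = 1280; G_2 = 1280−1 = 1279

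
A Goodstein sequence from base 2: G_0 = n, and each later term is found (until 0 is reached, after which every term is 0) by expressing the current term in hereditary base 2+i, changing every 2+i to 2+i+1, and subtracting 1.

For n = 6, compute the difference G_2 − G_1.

6 —HB2→ 2^2 + 2 —bump→ 3^3 + 3 = 30 —(−1)→ 29
29 —HB3→ 3^3 + 2 —bump→ 4^4 + 2 = 258 —(−1)→ 257

228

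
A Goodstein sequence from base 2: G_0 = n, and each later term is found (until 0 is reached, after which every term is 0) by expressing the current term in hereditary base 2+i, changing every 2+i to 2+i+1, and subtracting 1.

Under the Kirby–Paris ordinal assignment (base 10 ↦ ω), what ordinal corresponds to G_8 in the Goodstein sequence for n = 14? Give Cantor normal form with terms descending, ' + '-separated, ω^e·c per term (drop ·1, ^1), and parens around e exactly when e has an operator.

14 —HB2→ 2^(2 + 1) + 2^2 + 2 —bump→ 3^(3 + 1) + 3^3 + 3 = 111 —(−1)→ 110
110 —HB3→ 3^(3 + 1) + 3^3 + 2 —bump→ 4^(4 + 1) + 4^4 + 2 = 1282 —(−1)→ 1281
1281 —HB4→ 4^(4 + 1) + 4^4 + 1 —bump→ 5^(5 + 1) + 5^5 + 1 = 18751 —(−1)→ 18750
18750 —HB5→ 5^(5 + 1) + 5^5 —bump→ 6^(6 + 1) + 6^6 = 326592 —(−1)→ 326591
326591 —HB6→ 6^(6 + 1) + 5·6^5 + 5·6^4 + 5·6^3 + 5·6^2 + 5·6 + 5 —bump→ 7^(7 + 1) + 5·7^5 + 5·7^4 + 5·7^3 + 5·7^2 + 5·7 + 5 = 5862841 —(−1)→ 5862840
5862840 —HB7→ 7^(7 + 1) + 5·7^5 + 5·7^4 + 5·7^3 + 5·7^2 + 5·7 + 4 —bump→ 8^(8 + 1) + 5·8^5 + 5·8^4 + 5·8^3 + 5·8^2 + 5·8 + 4 = 134404972 —(−1)→ 134404971
134404971 —HB8→ 8^(8 + 1) + 5·8^5 + 5·8^4 + 5·8^3 + 5·8^2 + 5·8 + 3 —bump→ 9^(9 + 1) + 5·9^5 + 5·9^4 + 5·9^3 + 5·9^2 + 5·9 + 3 = 3487116549 —(−1)→ 3487116548
3487116548 —HB9→ 9^(9 + 1) + 5·9^5 + 5·9^4 + 5·9^3 + 5·9^2 + 5·9 + 2 —bump→ 10^(10 + 1) + 5·10^5 + 5·10^4 + 5·10^3 + 5·10^2 + 5·10 + 2 = 100000555552 —(−1)→ 100000555551
100000555551 —HB10→ 10^(10 + 1) + 5·10^5 + 5·10^4 + 5·10^3 + 5·10^2 + 5·10 + 1 —bump→ 11^(11 + 1) + 5·11^5 + 5·11^4 + 5·11^3 + 5·11^2 + 5·11 + 1 = 3138429262497 —(−1)→ 3138429262496

ω^(ω + 1) + ω^5·5 + ω^4·5 + ω^3·5 + ω^2·5 + ω·5 + 1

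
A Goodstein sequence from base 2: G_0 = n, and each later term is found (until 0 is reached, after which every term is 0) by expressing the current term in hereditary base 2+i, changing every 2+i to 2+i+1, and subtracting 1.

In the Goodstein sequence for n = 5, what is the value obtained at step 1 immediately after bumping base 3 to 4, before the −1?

base 2: 5 = 2^2 + 1; at 3: 3^3 + 1 = 28; next = 27
base 3: 27 = 3^3; at 4: 4^4 = 256; next = 255

256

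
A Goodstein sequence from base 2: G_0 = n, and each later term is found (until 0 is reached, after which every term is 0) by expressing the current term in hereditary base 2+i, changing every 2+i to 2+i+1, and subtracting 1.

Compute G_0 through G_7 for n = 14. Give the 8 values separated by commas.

14, 110, 1281, 18750, 326591, 5862840, 134404971, 3487116548

i=0: 14 = 2^(2 + 1) + 2^2 + 2 (b=2); 2→3: 3^(3 + 1) + 3^3 + 3 = 111; 111−1 = 110
i=1: 110 = 3^(3 + 1) + 3^3 + 2 (b=3); 3→4: 4^(4 + 1) + 4^4 + 2 = 1282; 1282−1 = 1281
i=2: 1281 = 4^(4 + 1) + 4^4 + 1 (b=4); 4→5: 5^(5 + 1) + 5^5 + 1 = 18751; 18751−1 = 18750
i=3: 18750 = 5^(5 + 1) + 5^5 (b=5); 5→6: 6^(6 + 1) + 6^6 = 326592; 326592−1 = 326591
i=4: 326591 = 6^(6 + 1) + 5·6^5 + 5·6^4 + 5·6^3 + 5·6^2 + 5·6 + 5 (b=6); 6→7: 7^(7 + 1) + 5·7^5 + 5·7^4 + 5·7^3 + 5·7^2 + 5·7 + 5 = 5862841; 5862841−1 = 5862840
i=5: 5862840 = 7^(7 + 1) + 5·7^5 + 5·7^4 + 5·7^3 + 5·7^2 + 5·7 + 4 (b=7); 7→8: 8^(8 + 1) + 5·8^5 + 5·8^4 + 5·8^3 + 5·8^2 + 5·8 + 4 = 134404972; 134404972−1 = 134404971
i=6: 134404971 = 8^(8 + 1) + 5·8^5 + 5·8^4 + 5·8^3 + 5·8^2 + 5·8 + 3 (b=8); 8→9: 9^(9 + 1) + 5·9^5 + 5·9^4 + 5·9^3 + 5·9^2 + 5·9 + 3 = 3487116549; 3487116549−1 = 3487116548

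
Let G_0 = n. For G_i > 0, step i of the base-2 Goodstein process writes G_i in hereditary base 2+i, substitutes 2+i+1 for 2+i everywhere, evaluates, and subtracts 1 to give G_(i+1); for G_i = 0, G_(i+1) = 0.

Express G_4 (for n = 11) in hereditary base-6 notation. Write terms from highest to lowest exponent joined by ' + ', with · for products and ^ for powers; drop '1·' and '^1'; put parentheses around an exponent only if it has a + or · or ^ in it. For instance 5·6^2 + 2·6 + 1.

6^(6 + 1) + 1

i=0: 11 = 2^(2 + 1) + 2 + 1 (b=2); 2→3: 3^(3 + 1) + 3 + 1 = 85; 85−1 = 84
i=1: 84 = 3^(3 + 1) + 3 (b=3); 3→4: 4^(4 + 1) + 4 = 1028; 1028−1 = 1027
i=2: 1027 = 4^(4 + 1) + 3 (b=4); 4→5: 5^(5 + 1) + 3 = 15628; 15628−1 = 15627
i=3: 15627 = 5^(5 + 1) + 2 (b=5); 5→6: 6^(6 + 1) + 2 = 279938; 279938−1 = 279937
i=4: 279937 = 6^(6 + 1) + 1 (b=6); 6→7: 7^(7 + 1) + 1 = 5764802; 5764802−1 = 5764801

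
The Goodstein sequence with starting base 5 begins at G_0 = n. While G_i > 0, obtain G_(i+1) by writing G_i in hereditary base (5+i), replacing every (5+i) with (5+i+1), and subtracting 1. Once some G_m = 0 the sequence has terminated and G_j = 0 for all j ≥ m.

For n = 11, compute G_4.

13

G_0=11  [base 5] 2·5 + 1  →[5↦6]→  2·6 + 1 = 13  −1 ⇒ G_1=12
G_1=12  [base 6] 2·6  →[6↦7]→  2·7 = 14  −1 ⇒ G_2=13
G_2=13  [base 7] 7 + 6  →[7↦8]→  8 + 6 = 14  −1 ⇒ G_3=13
G_3=13  [base 8] 8 + 5  →[8↦9]→  9 + 5 = 14  −1 ⇒ G_4=13
G_4=13  [base 9] 9 + 4  →[9↦10]→  10 + 4 = 14  −1 ⇒ G_5=13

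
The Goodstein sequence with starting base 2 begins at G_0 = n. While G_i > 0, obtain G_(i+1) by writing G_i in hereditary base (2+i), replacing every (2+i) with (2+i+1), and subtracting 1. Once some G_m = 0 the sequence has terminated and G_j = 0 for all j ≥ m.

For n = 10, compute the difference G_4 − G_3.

G_0 = 10. HB_2(10) = 2^(2 + 1) + 2. Bump = 84. G_1 = 83.
G_1 = 83. HB_3(83) = 3^(3 + 1) + 2. Bump = 1026. G_2 = 1025.
G_2 = 1025. HB_4(1025) = 4^(4 + 1) + 1. Bump = 15626. G_3 = 15625.
G_3 = 15625. HB_5(15625) = 5^(5 + 1). Bump = 279936. G_4 = 279935.

264310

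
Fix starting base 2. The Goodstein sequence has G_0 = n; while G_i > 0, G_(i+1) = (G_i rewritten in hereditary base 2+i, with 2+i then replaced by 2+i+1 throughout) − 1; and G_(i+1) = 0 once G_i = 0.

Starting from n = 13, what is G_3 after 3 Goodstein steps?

G_0=13  [base 2] 2^(2 + 1) + 2^2 + 1  →[2↦3]→  3^(3 + 1) + 3^3 + 1 = 109  −1 ⇒ G_1=108
G_1=108  [base 3] 3^(3 + 1) + 3^3  →[3↦4]→  4^(4 + 1) + 4^4 = 1280  −1 ⇒ G_2=1279
G_2=1279  [base 4] 4^(4 + 1) + 3·4^3 + 3·4^2 + 3·4 + 3  →[4↦5]→  5^(5 + 1) + 3·5^3 + 3·5^2 + 3·5 + 3 = 16093  −1 ⇒ G_3=16092
G_3=16092  [base 5] 5^(5 + 1) + 3·5^3 + 3·5^2 + 3·5 + 2  →[5↦6]→  6^(6 + 1) + 3·6^3 + 3·6^2 + 3·6 + 2 = 280712  −1 ⇒ G_4=280711

16092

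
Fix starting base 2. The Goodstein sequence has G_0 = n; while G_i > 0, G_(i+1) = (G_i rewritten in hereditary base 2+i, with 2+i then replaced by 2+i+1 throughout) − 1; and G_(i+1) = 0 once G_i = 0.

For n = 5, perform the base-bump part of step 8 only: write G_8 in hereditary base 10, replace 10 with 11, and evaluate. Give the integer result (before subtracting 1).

4383

G_0=5  [base 2] 2^2 + 1  →[2↦3]→  3^3 + 1 = 28  −1 ⇒ G_1=27
G_1=27  [base 3] 3^3  →[3↦4]→  4^4 = 256  −1 ⇒ G_2=255
G_2=255  [base 4] 3·4^3 + 3·4^2 + 3·4 + 3  →[4↦5]→  3·5^3 + 3·5^2 + 3·5 + 3 = 468  −1 ⇒ G_3=467
G_3=467  [base 5] 3·5^3 + 3·5^2 + 3·5 + 2  →[5↦6]→  3·6^3 + 3·6^2 + 3·6 + 2 = 776  −1 ⇒ G_4=775
G_4=775  [base 6] 3·6^3 + 3·6^2 + 3·6 + 1  →[6↦7]→  3·7^3 + 3·7^2 + 3·7 + 1 = 1198  −1 ⇒ G_5=1197
G_5=1197  [base 7] 3·7^3 + 3·7^2 + 3·7  →[7↦8]→  3·8^3 + 3·8^2 + 3·8 = 1752  −1 ⇒ G_6=1751
G_6=1751  [base 8] 3·8^3 + 3·8^2 + 2·8 + 7  →[8↦9]→  3·9^3 + 3·9^2 + 2·9 + 7 = 2455  −1 ⇒ G_7=2454
G_7=2454  [base 9] 3·9^3 + 3·9^2 + 2·9 + 6  →[9↦10]→  3·10^3 + 3·10^2 + 2·10 + 6 = 3326  −1 ⇒ G_8=3325
G_8=3325  [base 10] 3·10^3 + 3·10^2 + 2·10 + 5  →[10↦11]→  3·11^3 + 3·11^2 + 2·11 + 5 = 4383  −1 ⇒ G_9=4382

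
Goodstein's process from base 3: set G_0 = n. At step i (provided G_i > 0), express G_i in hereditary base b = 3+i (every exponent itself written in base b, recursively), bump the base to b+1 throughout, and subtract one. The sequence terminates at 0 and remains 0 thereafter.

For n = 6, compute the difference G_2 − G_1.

0

G_0 = 6. HB_3(6) = 2·3. Bump = 8. G_1 = 7.
G_1 = 7. HB_4(7) = 4 + 3. Bump = 8. G_2 = 7.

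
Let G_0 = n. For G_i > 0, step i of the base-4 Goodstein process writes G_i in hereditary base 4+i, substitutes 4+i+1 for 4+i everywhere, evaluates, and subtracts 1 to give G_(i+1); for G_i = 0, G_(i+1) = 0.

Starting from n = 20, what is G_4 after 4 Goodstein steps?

G_0=20  [base 4] 4^2 + 4  →[4↦5]→  5^2 + 5 = 30  −1 ⇒ G_1=29
G_1=29  [base 5] 5^2 + 4  →[5↦6]→  6^2 + 4 = 40  −1 ⇒ G_2=39
G_2=39  [base 6] 6^2 + 3  →[6↦7]→  7^2 + 3 = 52  −1 ⇒ G_3=51
G_3=51  [base 7] 7^2 + 2  →[7↦8]→  8^2 + 2 = 66  −1 ⇒ G_4=65
G_4=65  [base 8] 8^2 + 1  →[8↦9]→  9^2 + 1 = 82  −1 ⇒ G_5=81

65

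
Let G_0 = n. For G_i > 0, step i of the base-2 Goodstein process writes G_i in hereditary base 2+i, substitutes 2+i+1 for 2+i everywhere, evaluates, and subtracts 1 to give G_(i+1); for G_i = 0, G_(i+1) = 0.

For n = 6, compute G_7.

332147

G_0 = 6. HB_2(6) = 2^2 + 2. Bump = 30. G_1 = 29.
G_1 = 29. HB_3(29) = 3^3 + 2. Bump = 258. G_2 = 257.
G_2 = 257. HB_4(257) = 4^4 + 1. Bump = 3126. G_3 = 3125.
G_3 = 3125. HB_5(3125) = 5^5. Bump = 46656. G_4 = 46655.
G_4 = 46655. HB_6(46655) = 5·6^5 + 5·6^4 + 5·6^3 + 5·6^2 + 5·6 + 5. Bump = 98040. G_5 = 98039.
G_5 = 98039. HB_7(98039) = 5·7^5 + 5·7^4 + 5·7^3 + 5·7^2 + 5·7 + 4. Bump = 187244. G_6 = 187243.
G_6 = 187243. HB_8(187243) = 5·8^5 + 5·8^4 + 5·8^3 + 5·8^2 + 5·8 + 3. Bump = 332148. G_7 = 332147.
G_7 = 332147. HB_9(332147) = 5·9^5 + 5·9^4 + 5·9^3 + 5·9^2 + 5·9 + 2. Bump = 555552. G_8 = 555551.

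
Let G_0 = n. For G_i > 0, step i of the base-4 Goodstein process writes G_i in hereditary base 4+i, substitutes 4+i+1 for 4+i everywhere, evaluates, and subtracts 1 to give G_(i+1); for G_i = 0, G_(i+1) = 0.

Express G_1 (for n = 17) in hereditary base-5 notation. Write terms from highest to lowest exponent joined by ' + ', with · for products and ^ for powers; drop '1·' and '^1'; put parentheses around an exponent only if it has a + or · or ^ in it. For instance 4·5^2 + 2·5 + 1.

17 —HB4→ 4^2 + 1 —bump→ 5^2 + 1 = 26 —(−1)→ 25
25 —HB5→ 5^2 —bump→ 6^2 = 36 —(−1)→ 35

5^2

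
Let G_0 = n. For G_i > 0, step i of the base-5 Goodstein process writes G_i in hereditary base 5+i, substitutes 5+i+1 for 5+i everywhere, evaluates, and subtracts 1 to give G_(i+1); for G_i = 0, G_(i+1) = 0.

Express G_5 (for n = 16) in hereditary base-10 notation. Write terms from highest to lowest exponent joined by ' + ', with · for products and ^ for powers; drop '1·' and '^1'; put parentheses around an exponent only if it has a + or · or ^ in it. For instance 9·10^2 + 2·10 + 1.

2·10 + 3

G_0 = 16. HB_5(16) = 3·5 + 1. Bump = 19. G_1 = 18.
G_1 = 18. HB_6(18) = 3·6. Bump = 21. G_2 = 20.
G_2 = 20. HB_7(20) = 2·7 + 6. Bump = 22. G_3 = 21.
G_3 = 21. HB_8(21) = 2·8 + 5. Bump = 23. G_4 = 22.
G_4 = 22. HB_9(22) = 2·9 + 4. Bump = 24. G_5 = 23.
G_5 = 23. HB_10(23) = 2·10 + 3. Bump = 25. G_6 = 24.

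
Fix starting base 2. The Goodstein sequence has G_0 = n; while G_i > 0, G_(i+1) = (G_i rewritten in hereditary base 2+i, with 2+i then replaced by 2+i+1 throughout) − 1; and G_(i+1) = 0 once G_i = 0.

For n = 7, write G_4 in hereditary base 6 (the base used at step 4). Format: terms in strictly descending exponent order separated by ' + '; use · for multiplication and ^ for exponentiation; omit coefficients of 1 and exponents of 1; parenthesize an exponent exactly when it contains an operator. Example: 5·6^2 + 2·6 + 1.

6^6 + 1

7 —HB2→ 2^2 + 2 + 1 —bump→ 3^3 + 3 + 1 = 31 —(−1)→ 30
30 —HB3→ 3^3 + 3 —bump→ 4^4 + 4 = 260 —(−1)→ 259
259 —HB4→ 4^4 + 3 —bump→ 5^5 + 3 = 3128 —(−1)→ 3127
3127 —HB5→ 5^5 + 2 —bump→ 6^6 + 2 = 46658 —(−1)→ 46657
46657 —HB6→ 6^6 + 1 —bump→ 7^7 + 1 = 823544 —(−1)→ 823543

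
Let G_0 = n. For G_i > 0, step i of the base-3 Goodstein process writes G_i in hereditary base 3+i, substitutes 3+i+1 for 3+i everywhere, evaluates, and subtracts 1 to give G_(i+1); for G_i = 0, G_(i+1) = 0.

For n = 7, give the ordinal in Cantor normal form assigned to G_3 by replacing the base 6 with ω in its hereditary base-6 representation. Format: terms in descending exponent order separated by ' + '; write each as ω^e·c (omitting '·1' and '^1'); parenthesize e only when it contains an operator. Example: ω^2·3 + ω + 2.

ω + 3

base 3: 7 = 2·3 + 1; at 4: 2·4 + 1 = 9; next = 8
base 4: 8 = 2·4; at 5: 2·5 = 10; next = 9
base 5: 9 = 5 + 4; at 6: 6 + 4 = 10; next = 9
base 6: 9 = 6 + 3; at 7: 7 + 3 = 10; next = 9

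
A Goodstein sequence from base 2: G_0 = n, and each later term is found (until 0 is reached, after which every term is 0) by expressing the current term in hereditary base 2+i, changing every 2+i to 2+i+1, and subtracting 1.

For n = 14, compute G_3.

18750

G_0 = 14. HB_2(14) = 2^(2 + 1) + 2^2 + 2. Bump = 111. G_1 = 110.
G_1 = 110. HB_3(110) = 3^(3 + 1) + 3^3 + 2. Bump = 1282. G_2 = 1281.
G_2 = 1281. HB_4(1281) = 4^(4 + 1) + 4^4 + 1. Bump = 18751. G_3 = 18750.
G_3 = 18750. HB_5(18750) = 5^(5 + 1) + 5^5. Bump = 326592. G_4 = 326591.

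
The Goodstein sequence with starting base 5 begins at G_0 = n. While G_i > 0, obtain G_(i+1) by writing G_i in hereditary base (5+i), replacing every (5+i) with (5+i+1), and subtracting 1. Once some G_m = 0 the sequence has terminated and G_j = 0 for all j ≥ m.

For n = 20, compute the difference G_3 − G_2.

2

G_0 = 20. HB_5(20) = 4·5. Bump = 24. G_1 = 23.
G_1 = 23. HB_6(23) = 3·6 + 5. Bump = 26. G_2 = 25.
G_2 = 25. HB_7(25) = 3·7 + 4. Bump = 28. G_3 = 27.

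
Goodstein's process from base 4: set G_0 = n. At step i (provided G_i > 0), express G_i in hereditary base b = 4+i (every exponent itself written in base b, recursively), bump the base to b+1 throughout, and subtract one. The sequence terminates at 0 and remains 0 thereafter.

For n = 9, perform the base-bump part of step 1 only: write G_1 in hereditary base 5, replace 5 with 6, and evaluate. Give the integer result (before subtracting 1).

(0) 9|_4 = 2·4 + 1 ↦ 2·5 + 1|_5 = 11 ⇒ 10
(1) 10|_5 = 2·5 ↦ 2·6|_6 = 12 ⇒ 11

12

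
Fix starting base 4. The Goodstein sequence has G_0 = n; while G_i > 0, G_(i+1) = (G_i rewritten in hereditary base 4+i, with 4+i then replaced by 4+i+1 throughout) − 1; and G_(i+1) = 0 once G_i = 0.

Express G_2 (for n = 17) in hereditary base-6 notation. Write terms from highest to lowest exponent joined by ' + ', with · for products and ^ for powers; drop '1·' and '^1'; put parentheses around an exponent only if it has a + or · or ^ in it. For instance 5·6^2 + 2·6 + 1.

(0) 17|_4 = 4^2 + 1 ↦ 5^2 + 1|_5 = 26 ⇒ 25
(1) 25|_5 = 5^2 ↦ 6^2|_6 = 36 ⇒ 35
(2) 35|_6 = 5·6 + 5 ↦ 5·7 + 5|_7 = 40 ⇒ 39

5·6 + 5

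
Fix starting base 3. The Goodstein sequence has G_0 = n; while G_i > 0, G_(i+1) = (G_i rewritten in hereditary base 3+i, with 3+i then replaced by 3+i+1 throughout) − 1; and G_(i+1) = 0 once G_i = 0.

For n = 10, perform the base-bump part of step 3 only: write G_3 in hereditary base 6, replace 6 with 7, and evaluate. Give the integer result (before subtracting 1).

base 3: 10 = 3^2 + 1; at 4: 4^2 + 1 = 17; next = 16
base 4: 16 = 4^2; at 5: 5^2 = 25; next = 24
base 5: 24 = 4·5 + 4; at 6: 4·6 + 4 = 28; next = 27
base 6: 27 = 4·6 + 3; at 7: 4·7 + 3 = 31; next = 30

31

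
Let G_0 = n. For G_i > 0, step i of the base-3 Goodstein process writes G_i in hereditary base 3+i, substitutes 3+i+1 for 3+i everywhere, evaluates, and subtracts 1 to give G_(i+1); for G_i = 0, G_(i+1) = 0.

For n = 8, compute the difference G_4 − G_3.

step 0: 8 = 2·3 + 2; sub 4 for 3: 2·4 + 2; = 10; G_1 = 10−1 = 9
step 1: 9 = 2·4 + 1; sub 5 for 4: 2·5 + 1; = 11; G_2 = 11−1 = 10
step 2: 10 = 2·5; sub 6 for 5: 2·6; = 12; G_3 = 12−1 = 11
step 3: 11 = 6 + 5; sub 7 for 6: 7 + 5; = 12; G_4 = 12−1 = 11

0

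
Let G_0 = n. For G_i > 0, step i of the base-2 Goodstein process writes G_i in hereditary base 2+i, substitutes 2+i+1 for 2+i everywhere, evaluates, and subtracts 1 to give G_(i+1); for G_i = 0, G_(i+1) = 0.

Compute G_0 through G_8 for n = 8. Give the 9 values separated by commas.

base 2: 8 = 2^(2 + 1); at 3: 3^(3 + 1) = 81; next = 80
base 3: 80 = 2·3^3 + 2·3^2 + 2·3 + 2; at 4: 2·4^4 + 2·4^2 + 2·4 + 2 = 554; next = 553
base 4: 553 = 2·4^4 + 2·4^2 + 2·4 + 1; at 5: 2·5^5 + 2·5^2 + 2·5 + 1 = 6311; next = 6310
base 5: 6310 = 2·5^5 + 2·5^2 + 2·5; at 6: 2·6^6 + 2·6^2 + 2·6 = 93396; next = 93395
base 6: 93395 = 2·6^6 + 2·6^2 + 6 + 5; at 7: 2·7^7 + 2·7^2 + 7 + 5 = 1647196; next = 1647195
base 7: 1647195 = 2·7^7 + 2·7^2 + 7 + 4; at 8: 2·8^8 + 2·8^2 + 8 + 4 = 33554572; next = 33554571
base 8: 33554571 = 2·8^8 + 2·8^2 + 8 + 3; at 9: 2·9^9 + 2·9^2 + 9 + 3 = 774841152; next = 774841151
base 9: 774841151 = 2·9^9 + 2·9^2 + 9 + 2; at 10: 2·10^10 + 2·10^2 + 10 + 2 = 20000000212; next = 20000000211

8, 80, 553, 6310, 93395, 1647195, 33554571, 774841151, 20000000211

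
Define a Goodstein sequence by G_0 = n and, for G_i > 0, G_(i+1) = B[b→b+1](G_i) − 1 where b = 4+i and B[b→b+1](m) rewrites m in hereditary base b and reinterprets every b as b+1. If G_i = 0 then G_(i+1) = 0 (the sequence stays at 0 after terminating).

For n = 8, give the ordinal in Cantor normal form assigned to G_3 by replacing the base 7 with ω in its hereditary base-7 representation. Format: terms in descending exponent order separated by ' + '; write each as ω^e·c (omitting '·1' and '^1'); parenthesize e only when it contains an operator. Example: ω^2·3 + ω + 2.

ω + 2

8 —HB4→ 2·4 —bump→ 2·5 = 10 —(−1)→ 9
9 —HB5→ 5 + 4 —bump→ 6 + 4 = 10 —(−1)→ 9
9 —HB6→ 6 + 3 —bump→ 7 + 3 = 10 —(−1)→ 9
9 —HB7→ 7 + 2 —bump→ 8 + 2 = 10 —(−1)→ 9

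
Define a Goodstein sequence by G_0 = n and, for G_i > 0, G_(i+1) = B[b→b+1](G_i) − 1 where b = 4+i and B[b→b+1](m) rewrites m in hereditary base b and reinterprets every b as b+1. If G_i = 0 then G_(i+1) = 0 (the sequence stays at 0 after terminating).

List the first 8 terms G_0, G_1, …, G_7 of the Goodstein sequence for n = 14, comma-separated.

i=0: 14 = 3·4 + 2 (b=4); 4→5: 3·5 + 2 = 17; 17−1 = 16
i=1: 16 = 3·5 + 1 (b=5); 5→6: 3·6 + 1 = 19; 19−1 = 18
i=2: 18 = 3·6 (b=6); 6→7: 3·7 = 21; 21−1 = 20
i=3: 20 = 2·7 + 6 (b=7); 7→8: 2·8 + 6 = 22; 22−1 = 21
i=4: 21 = 2·8 + 5 (b=8); 8→9: 2·9 + 5 = 23; 23−1 = 22
i=5: 22 = 2·9 + 4 (b=9); 9→10: 2·10 + 4 = 24; 24−1 = 23
i=6: 23 = 2·10 + 3 (b=10); 10→11: 2·11 + 3 = 25; 25−1 = 24

14, 16, 18, 20, 21, 22, 23, 24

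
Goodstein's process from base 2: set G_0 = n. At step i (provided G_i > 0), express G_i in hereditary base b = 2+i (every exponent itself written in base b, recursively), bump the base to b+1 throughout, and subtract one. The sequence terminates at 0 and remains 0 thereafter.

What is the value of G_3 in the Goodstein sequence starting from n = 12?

15685

i=0: 12 = 2^(2 + 1) + 2^2 (b=2); 2→3: 3^(3 + 1) + 3^3 = 108; 108−1 = 107
i=1: 107 = 3^(3 + 1) + 2·3^2 + 2·3 + 2 (b=3); 3→4: 4^(4 + 1) + 2·4^2 + 2·4 + 2 = 1066; 1066−1 = 1065
i=2: 1065 = 4^(4 + 1) + 2·4^2 + 2·4 + 1 (b=4); 4→5: 5^(5 + 1) + 2·5^2 + 2·5 + 1 = 15686; 15686−1 = 15685
i=3: 15685 = 5^(5 + 1) + 2·5^2 + 2·5 (b=5); 5→6: 6^(6 + 1) + 2·6^2 + 2·6 = 280020; 280020−1 = 280019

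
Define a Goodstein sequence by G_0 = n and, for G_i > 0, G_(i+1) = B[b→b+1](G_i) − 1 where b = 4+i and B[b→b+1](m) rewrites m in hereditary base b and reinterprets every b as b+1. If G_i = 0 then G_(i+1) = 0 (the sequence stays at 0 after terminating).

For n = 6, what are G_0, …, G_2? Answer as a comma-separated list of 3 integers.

base 4: 6 = 4 + 2; at 5: 5 + 2 = 7; next = 6
base 5: 6 = 5 + 1; at 6: 6 + 1 = 7; next = 6

6, 6, 6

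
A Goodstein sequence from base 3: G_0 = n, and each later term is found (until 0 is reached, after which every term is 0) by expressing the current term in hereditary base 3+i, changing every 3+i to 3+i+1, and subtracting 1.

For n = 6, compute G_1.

(0) 6|_3 = 2·3 ↦ 2·4|_4 = 8 ⇒ 7
(1) 7|_4 = 4 + 3 ↦ 5 + 3|_5 = 8 ⇒ 7

7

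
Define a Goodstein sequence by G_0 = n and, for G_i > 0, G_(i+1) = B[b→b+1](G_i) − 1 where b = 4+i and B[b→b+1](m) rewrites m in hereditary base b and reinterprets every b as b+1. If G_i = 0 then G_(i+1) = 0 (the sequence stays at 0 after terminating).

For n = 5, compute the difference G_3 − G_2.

[0] 5 ≡ 4 + 1 (base 4). Lift 5: 6. −1: 5.
[1] 5 ≡ 5 (base 5). Lift 6: 6. −1: 5.
[2] 5 ≡ 5 (base 6). Lift 7: 5. −1: 4.

-1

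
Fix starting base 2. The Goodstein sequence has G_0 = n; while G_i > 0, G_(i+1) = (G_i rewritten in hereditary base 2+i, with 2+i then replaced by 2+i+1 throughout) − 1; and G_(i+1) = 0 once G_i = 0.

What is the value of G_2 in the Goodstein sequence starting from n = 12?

G_0=12  [base 2] 2^(2 + 1) + 2^2  →[2↦3]→  3^(3 + 1) + 3^3 = 108  −1 ⇒ G_1=107
G_1=107  [base 3] 3^(3 + 1) + 2·3^2 + 2·3 + 2  →[3↦4]→  4^(4 + 1) + 2·4^2 + 2·4 + 2 = 1066  −1 ⇒ G_2=1065
G_2=1065  [base 4] 4^(4 + 1) + 2·4^2 + 2·4 + 1  →[4↦5]→  5^(5 + 1) + 2·5^2 + 2·5 + 1 = 15686  −1 ⇒ G_3=15685

1065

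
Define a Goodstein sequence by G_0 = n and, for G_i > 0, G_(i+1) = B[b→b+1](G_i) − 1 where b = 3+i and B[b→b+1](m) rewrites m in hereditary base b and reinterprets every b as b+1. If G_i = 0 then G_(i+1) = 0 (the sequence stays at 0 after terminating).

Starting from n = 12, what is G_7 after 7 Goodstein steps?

step 0: 12 = 3^2 + 3; sub 4 for 3: 4^2 + 4; = 20; G_1 = 20−1 = 19
step 1: 19 = 4^2 + 3; sub 5 for 4: 5^2 + 3; = 28; G_2 = 28−1 = 27
step 2: 27 = 5^2 + 2; sub 6 for 5: 6^2 + 2; = 38; G_3 = 38−1 = 37
step 3: 37 = 6^2 + 1; sub 7 for 6: 7^2 + 1; = 50; G_4 = 50−1 = 49
step 4: 49 = 7^2; sub 8 for 7: 8^2; = 64; G_5 = 64−1 = 63
step 5: 63 = 7·8 + 7; sub 9 for 8: 7·9 + 7; = 70; G_6 = 70−1 = 69
step 6: 69 = 7·9 + 6; sub 10 for 9: 7·10 + 6; = 76; G_7 = 76−1 = 75
step 7: 75 = 7·10 + 5; sub 11 for 10: 7·11 + 5; = 82; G_8 = 82−1 = 81

75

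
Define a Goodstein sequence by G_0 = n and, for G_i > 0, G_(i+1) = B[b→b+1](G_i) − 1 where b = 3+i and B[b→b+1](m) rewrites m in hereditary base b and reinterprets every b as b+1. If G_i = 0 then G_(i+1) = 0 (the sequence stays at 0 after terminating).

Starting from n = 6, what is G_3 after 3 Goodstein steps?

base 3: 6 = 2·3; at 4: 2·4 = 8; next = 7
base 4: 7 = 4 + 3; at 5: 5 + 3 = 8; next = 7
base 5: 7 = 5 + 2; at 6: 6 + 2 = 8; next = 7
base 6: 7 = 6 + 1; at 7: 7 + 1 = 8; next = 7

7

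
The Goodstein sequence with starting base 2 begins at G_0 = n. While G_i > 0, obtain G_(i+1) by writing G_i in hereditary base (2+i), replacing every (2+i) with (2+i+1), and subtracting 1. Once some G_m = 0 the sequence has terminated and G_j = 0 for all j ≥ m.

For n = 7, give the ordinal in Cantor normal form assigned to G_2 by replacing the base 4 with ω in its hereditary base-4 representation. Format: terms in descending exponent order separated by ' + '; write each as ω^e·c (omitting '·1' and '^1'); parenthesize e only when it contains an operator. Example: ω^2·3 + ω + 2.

base 2: 7 = 2^2 + 2 + 1; at 3: 3^3 + 3 + 1 = 31; next = 30
base 3: 30 = 3^3 + 3; at 4: 4^4 + 4 = 260; next = 259
base 4: 259 = 4^4 + 3; at 5: 5^5 + 3 = 3128; next = 3127

ω^ω + 3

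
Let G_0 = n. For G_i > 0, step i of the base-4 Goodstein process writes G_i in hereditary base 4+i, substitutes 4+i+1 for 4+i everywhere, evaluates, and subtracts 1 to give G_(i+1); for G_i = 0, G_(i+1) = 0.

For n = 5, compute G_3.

4

i=0: 5 = 4 + 1 (b=4); 4→5: 5 + 1 = 6; 6−1 = 5
i=1: 5 = 5 (b=5); 5→6: 6 = 6; 6−1 = 5
i=2: 5 = 5 (b=6); 6→7: 5 = 5; 5−1 = 4
i=3: 4 = 4 (b=7); 7→8: 4 = 4; 4−1 = 3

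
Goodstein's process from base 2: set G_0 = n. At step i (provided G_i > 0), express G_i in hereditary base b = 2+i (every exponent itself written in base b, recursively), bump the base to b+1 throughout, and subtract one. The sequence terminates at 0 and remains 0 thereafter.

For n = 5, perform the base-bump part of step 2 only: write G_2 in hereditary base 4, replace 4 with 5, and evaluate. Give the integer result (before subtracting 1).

468

G_0 = 5. HB_2(5) = 2^2 + 1. Bump = 28. G_1 = 27.
G_1 = 27. HB_3(27) = 3^3. Bump = 256. G_2 = 255.
G_2 = 255. HB_4(255) = 3·4^3 + 3·4^2 + 3·4 + 3. Bump = 468. G_3 = 467.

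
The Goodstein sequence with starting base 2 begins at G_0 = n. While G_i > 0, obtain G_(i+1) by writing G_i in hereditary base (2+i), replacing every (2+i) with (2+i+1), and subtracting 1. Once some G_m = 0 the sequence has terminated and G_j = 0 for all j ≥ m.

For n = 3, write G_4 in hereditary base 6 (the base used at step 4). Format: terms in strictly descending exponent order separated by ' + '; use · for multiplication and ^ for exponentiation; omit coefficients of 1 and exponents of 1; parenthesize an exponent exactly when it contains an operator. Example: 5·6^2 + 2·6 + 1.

1

[0] 3 ≡ 2 + 1 (base 2). Lift 3: 4. −1: 3.
[1] 3 ≡ 3 (base 3). Lift 4: 4. −1: 3.
[2] 3 ≡ 3 (base 4). Lift 5: 3. −1: 2.
[3] 2 ≡ 2 (base 5). Lift 6: 2. −1: 1.
[4] 1 ≡ 1 (base 6). Lift 7: 1. −1: 0.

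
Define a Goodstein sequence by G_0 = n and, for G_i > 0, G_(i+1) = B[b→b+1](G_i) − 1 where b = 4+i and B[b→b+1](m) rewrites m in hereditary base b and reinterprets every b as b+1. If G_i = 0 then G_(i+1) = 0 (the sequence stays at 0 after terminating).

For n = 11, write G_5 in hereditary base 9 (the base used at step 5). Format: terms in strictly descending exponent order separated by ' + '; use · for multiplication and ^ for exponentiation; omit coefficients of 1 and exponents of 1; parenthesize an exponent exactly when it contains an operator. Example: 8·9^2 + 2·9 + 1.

G_0 = 11. HB_4(11) = 2·4 + 3. Bump = 13. G_1 = 12.
G_1 = 12. HB_5(12) = 2·5 + 2. Bump = 14. G_2 = 13.
G_2 = 13. HB_6(13) = 2·6 + 1. Bump = 15. G_3 = 14.
G_3 = 14. HB_7(14) = 2·7. Bump = 16. G_4 = 15.
G_4 = 15. HB_8(15) = 8 + 7. Bump = 16. G_5 = 15.
G_5 = 15. HB_9(15) = 9 + 6. Bump = 16. G_6 = 15.

9 + 6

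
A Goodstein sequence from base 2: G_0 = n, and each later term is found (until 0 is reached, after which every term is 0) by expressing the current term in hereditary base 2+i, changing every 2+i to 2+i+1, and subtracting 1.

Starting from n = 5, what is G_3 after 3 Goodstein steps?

467

G_0=5  [base 2] 2^2 + 1  →[2↦3]→  3^3 + 1 = 28  −1 ⇒ G_1=27
G_1=27  [base 3] 3^3  →[3↦4]→  4^4 = 256  −1 ⇒ G_2=255
G_2=255  [base 4] 3·4^3 + 3·4^2 + 3·4 + 3  →[4↦5]→  3·5^3 + 3·5^2 + 3·5 + 3 = 468  −1 ⇒ G_3=467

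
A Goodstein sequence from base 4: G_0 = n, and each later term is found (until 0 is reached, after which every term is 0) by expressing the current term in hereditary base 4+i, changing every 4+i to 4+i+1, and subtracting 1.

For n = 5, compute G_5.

2

(0) 5|_4 = 4 + 1 ↦ 5 + 1|_5 = 6 ⇒ 5
(1) 5|_5 = 5 ↦ 6|_6 = 6 ⇒ 5
(2) 5|_6 = 5 ↦ 5|_7 = 5 ⇒ 4
(3) 4|_7 = 4 ↦ 4|_8 = 4 ⇒ 3
(4) 3|_8 = 3 ↦ 3|_9 = 3 ⇒ 2
(5) 2|_9 = 2 ↦ 2|_10 = 2 ⇒ 1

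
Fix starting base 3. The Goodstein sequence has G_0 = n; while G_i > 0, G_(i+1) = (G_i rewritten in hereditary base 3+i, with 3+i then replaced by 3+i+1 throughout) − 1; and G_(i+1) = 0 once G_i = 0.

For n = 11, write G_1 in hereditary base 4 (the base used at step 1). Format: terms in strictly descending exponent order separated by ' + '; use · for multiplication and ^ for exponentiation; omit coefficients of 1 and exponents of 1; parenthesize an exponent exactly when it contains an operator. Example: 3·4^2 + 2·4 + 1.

i=0: 11 = 3^2 + 2 (b=3); 3→4: 4^2 + 2 = 18; 18−1 = 17
i=1: 17 = 4^2 + 1 (b=4); 4→5: 5^2 + 1 = 26; 26−1 = 25

4^2 + 1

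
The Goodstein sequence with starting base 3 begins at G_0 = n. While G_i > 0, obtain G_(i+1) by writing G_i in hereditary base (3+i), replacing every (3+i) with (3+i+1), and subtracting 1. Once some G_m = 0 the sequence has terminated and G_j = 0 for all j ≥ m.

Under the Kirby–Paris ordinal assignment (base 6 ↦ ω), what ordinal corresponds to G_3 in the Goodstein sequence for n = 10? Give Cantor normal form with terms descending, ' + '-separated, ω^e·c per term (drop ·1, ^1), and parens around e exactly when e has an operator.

ω·4 + 3

(0) 10|_3 = 3^2 + 1 ↦ 4^2 + 1|_4 = 17 ⇒ 16
(1) 16|_4 = 4^2 ↦ 5^2|_5 = 25 ⇒ 24
(2) 24|_5 = 4·5 + 4 ↦ 4·6 + 4|_6 = 28 ⇒ 27
(3) 27|_6 = 4·6 + 3 ↦ 4·7 + 3|_7 = 31 ⇒ 30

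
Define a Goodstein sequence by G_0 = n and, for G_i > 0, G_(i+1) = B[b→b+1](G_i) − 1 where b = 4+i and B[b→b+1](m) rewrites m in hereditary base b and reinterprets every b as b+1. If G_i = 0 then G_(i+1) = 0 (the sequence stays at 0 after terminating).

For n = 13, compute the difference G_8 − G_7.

13 —HB4→ 3·4 + 1 —bump→ 3·5 + 1 = 16 —(−1)→ 15
15 —HB5→ 3·5 —bump→ 3·6 = 18 —(−1)→ 17
17 —HB6→ 2·6 + 5 —bump→ 2·7 + 5 = 19 —(−1)→ 18
18 —HB7→ 2·7 + 4 —bump→ 2·8 + 4 = 20 —(−1)→ 19
19 —HB8→ 2·8 + 3 —bump→ 2·9 + 3 = 21 —(−1)→ 20
20 —HB9→ 2·9 + 2 —bump→ 2·10 + 2 = 22 —(−1)→ 21
21 —HB10→ 2·10 + 1 —bump→ 2·11 + 1 = 23 —(−1)→ 22
22 —HB11→ 2·11 —bump→ 2·12 = 24 —(−1)→ 23

1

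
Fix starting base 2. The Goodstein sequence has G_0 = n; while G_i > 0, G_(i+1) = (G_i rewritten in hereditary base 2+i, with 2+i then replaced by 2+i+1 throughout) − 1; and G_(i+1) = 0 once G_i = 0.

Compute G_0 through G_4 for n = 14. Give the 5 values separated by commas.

14, 110, 1281, 18750, 326591

step 0: 14 = 2^(2 + 1) + 2^2 + 2; sub 3 for 2: 3^(3 + 1) + 3^3 + 3; = 111; G_1 = 111−1 = 110
step 1: 110 = 3^(3 + 1) + 3^3 + 2; sub 4 for 3: 4^(4 + 1) + 4^4 + 2; = 1282; G_2 = 1282−1 = 1281
step 2: 1281 = 4^(4 + 1) + 4^4 + 1; sub 5 for 4: 5^(5 + 1) + 5^5 + 1; = 18751; G_3 = 18751−1 = 18750
step 3: 18750 = 5^(5 + 1) + 5^5; sub 6 for 5: 6^(6 + 1) + 6^6; = 326592; G_4 = 326592−1 = 326591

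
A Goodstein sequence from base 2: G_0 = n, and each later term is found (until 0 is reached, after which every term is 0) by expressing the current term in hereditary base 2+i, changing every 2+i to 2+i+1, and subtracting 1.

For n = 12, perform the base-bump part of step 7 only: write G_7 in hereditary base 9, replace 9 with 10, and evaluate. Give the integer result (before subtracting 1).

i=0: 12 = 2^(2 + 1) + 2^2 (b=2); 2→3: 3^(3 + 1) + 3^3 = 108; 108−1 = 107
i=1: 107 = 3^(3 + 1) + 2·3^2 + 2·3 + 2 (b=3); 3→4: 4^(4 + 1) + 2·4^2 + 2·4 + 2 = 1066; 1066−1 = 1065
i=2: 1065 = 4^(4 + 1) + 2·4^2 + 2·4 + 1 (b=4); 4→5: 5^(5 + 1) + 2·5^2 + 2·5 + 1 = 15686; 15686−1 = 15685
i=3: 15685 = 5^(5 + 1) + 2·5^2 + 2·5 (b=5); 5→6: 6^(6 + 1) + 2·6^2 + 2·6 = 280020; 280020−1 = 280019
i=4: 280019 = 6^(6 + 1) + 2·6^2 + 6 + 5 (b=6); 6→7: 7^(7 + 1) + 2·7^2 + 7 + 5 = 5764911; 5764911−1 = 5764910
i=5: 5764910 = 7^(7 + 1) + 2·7^2 + 7 + 4 (b=7); 7→8: 8^(8 + 1) + 2·8^2 + 8 + 4 = 134217868; 134217868−1 = 134217867
i=6: 134217867 = 8^(8 + 1) + 2·8^2 + 8 + 3 (b=8); 8→9: 9^(9 + 1) + 2·9^2 + 9 + 3 = 3486784575; 3486784575−1 = 3486784574
i=7: 3486784574 = 9^(9 + 1) + 2·9^2 + 9 + 2 (b=9); 9→10: 10^(10 + 1) + 2·10^2 + 10 + 2 = 100000000212; 100000000212−1 = 100000000211

100000000212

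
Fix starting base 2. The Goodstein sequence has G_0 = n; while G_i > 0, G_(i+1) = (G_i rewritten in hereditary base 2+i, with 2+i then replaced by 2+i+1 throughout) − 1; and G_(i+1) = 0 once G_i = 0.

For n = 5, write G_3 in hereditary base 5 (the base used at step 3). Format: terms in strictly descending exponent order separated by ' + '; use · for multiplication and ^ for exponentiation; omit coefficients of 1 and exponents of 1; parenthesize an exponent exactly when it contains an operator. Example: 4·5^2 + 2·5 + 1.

3·5^3 + 3·5^2 + 3·5 + 2

G_0=5  [base 2] 2^2 + 1  →[2↦3]→  3^3 + 1 = 28  −1 ⇒ G_1=27
G_1=27  [base 3] 3^3  →[3↦4]→  4^4 = 256  −1 ⇒ G_2=255
G_2=255  [base 4] 3·4^3 + 3·4^2 + 3·4 + 3  →[4↦5]→  3·5^3 + 3·5^2 + 3·5 + 3 = 468  −1 ⇒ G_3=467
G_3=467  [base 5] 3·5^3 + 3·5^2 + 3·5 + 2  →[5↦6]→  3·6^3 + 3·6^2 + 3·6 + 2 = 776  −1 ⇒ G_4=775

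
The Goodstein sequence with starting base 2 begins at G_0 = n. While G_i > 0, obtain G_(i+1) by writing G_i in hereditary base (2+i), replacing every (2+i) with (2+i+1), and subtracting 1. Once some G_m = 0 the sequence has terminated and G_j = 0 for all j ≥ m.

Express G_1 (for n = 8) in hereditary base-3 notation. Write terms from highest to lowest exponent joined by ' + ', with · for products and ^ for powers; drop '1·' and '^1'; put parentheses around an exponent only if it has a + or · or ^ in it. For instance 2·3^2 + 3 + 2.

2·3^3 + 2·3^2 + 2·3 + 2

step 0: 8 = 2^(2 + 1); sub 3 for 2: 3^(3 + 1); = 81; G_1 = 81−1 = 80
step 1: 80 = 2·3^3 + 2·3^2 + 2·3 + 2; sub 4 for 3: 2·4^4 + 2·4^2 + 2·4 + 2; = 554; G_2 = 554−1 = 553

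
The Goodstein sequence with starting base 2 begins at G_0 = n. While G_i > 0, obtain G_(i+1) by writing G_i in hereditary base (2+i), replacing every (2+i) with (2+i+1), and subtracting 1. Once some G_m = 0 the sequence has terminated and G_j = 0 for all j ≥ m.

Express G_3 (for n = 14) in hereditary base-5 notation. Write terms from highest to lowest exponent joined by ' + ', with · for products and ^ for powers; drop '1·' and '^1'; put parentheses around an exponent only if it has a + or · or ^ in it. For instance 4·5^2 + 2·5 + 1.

G_0=14  [base 2] 2^(2 + 1) + 2^2 + 2  →[2↦3]→  3^(3 + 1) + 3^3 + 3 = 111  −1 ⇒ G_1=110
G_1=110  [base 3] 3^(3 + 1) + 3^3 + 2  →[3↦4]→  4^(4 + 1) + 4^4 + 2 = 1282  −1 ⇒ G_2=1281
G_2=1281  [base 4] 4^(4 + 1) + 4^4 + 1  →[4↦5]→  5^(5 + 1) + 5^5 + 1 = 18751  −1 ⇒ G_3=18750
G_3=18750  [base 5] 5^(5 + 1) + 5^5  →[5↦6]→  6^(6 + 1) + 6^6 = 326592  −1 ⇒ G_4=326591

5^(5 + 1) + 5^5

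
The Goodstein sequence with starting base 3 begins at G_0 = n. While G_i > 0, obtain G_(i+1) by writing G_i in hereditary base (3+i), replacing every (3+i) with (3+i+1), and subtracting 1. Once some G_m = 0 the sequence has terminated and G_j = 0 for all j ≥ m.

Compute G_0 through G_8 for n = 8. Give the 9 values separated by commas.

8, 9, 10, 11, 11, 11, 11, 11, 11

(0) 8|_3 = 2·3 + 2 ↦ 2·4 + 2|_4 = 10 ⇒ 9
(1) 9|_4 = 2·4 + 1 ↦ 2·5 + 1|_5 = 11 ⇒ 10
(2) 10|_5 = 2·5 ↦ 2·6|_6 = 12 ⇒ 11
(3) 11|_6 = 6 + 5 ↦ 7 + 5|_7 = 12 ⇒ 11
(4) 11|_7 = 7 + 4 ↦ 8 + 4|_8 = 12 ⇒ 11
(5) 11|_8 = 8 + 3 ↦ 9 + 3|_9 = 12 ⇒ 11
(6) 11|_9 = 9 + 2 ↦ 10 + 2|_10 = 12 ⇒ 11
(7) 11|_10 = 10 + 1 ↦ 11 + 1|_11 = 12 ⇒ 11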